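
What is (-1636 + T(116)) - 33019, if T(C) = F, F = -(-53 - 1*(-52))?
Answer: -34654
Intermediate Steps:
F = 1 (F = -(-53 + 52) = -1*(-1) = 1)
T(C) = 1
(-1636 + T(116)) - 33019 = (-1636 + 1) - 33019 = -1635 - 33019 = -34654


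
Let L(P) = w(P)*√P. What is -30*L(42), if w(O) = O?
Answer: -1260*√42 ≈ -8165.7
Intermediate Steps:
L(P) = P^(3/2) (L(P) = P*√P = P^(3/2))
-30*L(42) = -1260*√42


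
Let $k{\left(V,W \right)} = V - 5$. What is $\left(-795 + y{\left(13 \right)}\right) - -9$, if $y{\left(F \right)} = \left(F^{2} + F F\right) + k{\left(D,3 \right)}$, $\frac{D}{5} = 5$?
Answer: $-428$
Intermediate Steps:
$D = 25$ ($D = 5 \cdot 5 = 25$)
$k{\left(V,W \right)} = -5 + V$
$y{\left(F \right)} = 20 + 2 F^{2}$ ($y{\left(F \right)} = \left(F^{2} + F F\right) + \left(-5 + 25\right) = \left(F^{2} + F^{2}\right) + 20 = 2 F^{2} + 20 = 20 + 2 F^{2}$)
$\left(-795 + y{\left(13 \right)}\right) - -9 = \left(-795 + \left(20 + 2 \cdot 13^{2}\right)\right) - -9 = \left(-795 + \left(20 + 2 \cdot 169\right)\right) + 9 = \left(-795 + \left(20 + 338\right)\right) + 9 = \left(-795 + 358\right) + 9 = -437 + 9 = -428$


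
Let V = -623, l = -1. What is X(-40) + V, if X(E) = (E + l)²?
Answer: 1058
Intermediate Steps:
X(E) = (-1 + E)² (X(E) = (E - 1)² = (-1 + E)²)
X(-40) + V = (-1 - 40)² - 623 = (-41)² - 623 = 1681 - 623 = 1058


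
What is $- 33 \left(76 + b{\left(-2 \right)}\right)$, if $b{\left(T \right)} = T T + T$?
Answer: $-2574$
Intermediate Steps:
$b{\left(T \right)} = T + T^{2}$ ($b{\left(T \right)} = T^{2} + T = T + T^{2}$)
$- 33 \left(76 + b{\left(-2 \right)}\right) = - 33 \left(76 - 2 \left(1 - 2\right)\right) = - 33 \left(76 - -2\right) = - 33 \left(76 + 2\right) = \left(-33\right) 78 = -2574$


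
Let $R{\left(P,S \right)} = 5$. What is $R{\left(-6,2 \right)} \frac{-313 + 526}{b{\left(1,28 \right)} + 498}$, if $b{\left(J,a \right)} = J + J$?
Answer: $\frac{213}{100} \approx 2.13$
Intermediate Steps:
$b{\left(J,a \right)} = 2 J$
$R{\left(-6,2 \right)} \frac{-313 + 526}{b{\left(1,28 \right)} + 498} = 5 \frac{-313 + 526}{2 \cdot 1 + 498} = 5 \frac{213}{2 + 498} = 5 \cdot \frac{213}{500} = \frac{213}{100}$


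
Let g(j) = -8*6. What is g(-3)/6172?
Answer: -12/1543 ≈ -0.0077771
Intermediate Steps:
g(j) = -48
g(-3)/6172 = -48/6172 = -48*1/6172 = -12/1543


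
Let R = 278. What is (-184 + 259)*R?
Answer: 20850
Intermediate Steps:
(-184 + 259)*R = (-184 + 259)*278 = 75*278 = 20850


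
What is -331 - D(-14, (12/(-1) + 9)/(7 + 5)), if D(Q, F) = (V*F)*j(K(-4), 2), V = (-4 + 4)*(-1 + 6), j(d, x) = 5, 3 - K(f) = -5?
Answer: -331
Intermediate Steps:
K(f) = 8 (K(f) = 3 - 1*(-5) = 3 + 5 = 8)
V = 0 (V = 0*5 = 0)
D(Q, F) = 0 (D(Q, F) = (0*F)*5 = 0*5 = 0)
-331 - D(-14, (12/(-1) + 9)/(7 + 5)) = -331 - 1*0 = -331 + 0 = -331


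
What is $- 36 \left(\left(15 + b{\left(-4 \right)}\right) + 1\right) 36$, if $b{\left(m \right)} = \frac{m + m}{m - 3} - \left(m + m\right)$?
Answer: $- \frac{228096}{7} \approx -32585.0$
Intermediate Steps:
$b{\left(m \right)} = - 2 m + \frac{2 m}{-3 + m}$ ($b{\left(m \right)} = \frac{2 m}{-3 + m} - 2 m = - 2 m + \frac{2 m}{-3 + m}$)
$- 36 \left(\left(15 + b{\left(-4 \right)}\right) + 1\right) 36 = - 36 \left(\left(15 + 2 \left(-4\right) \frac{1}{-3 - 4} \left(4 - -4\right)\right) + 1\right) 36 = - 36 \left(\left(15 + 2 \left(-4\right) \frac{1}{-7} \left(4 + 4\right)\right) + 1\right) 36 = - 36 \left(\left(15 + 2 \left(-4\right) \left(- \frac{1}{7}\right) 8\right) + 1\right) 36 = - 36 \left(\left(15 + \frac{64}{7}\right) + 1\right) 36 = - 36 \left(\frac{169}{7} + 1\right) 36 = \left(-36\right) \frac{176}{7} \cdot 36 = \left(- \frac{6336}{7}\right) 36 = - \frac{228096}{7}$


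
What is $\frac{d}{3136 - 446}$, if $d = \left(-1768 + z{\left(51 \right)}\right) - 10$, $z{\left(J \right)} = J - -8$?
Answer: $- \frac{1719}{2690} \approx -0.63903$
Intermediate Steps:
$z{\left(J \right)} = 8 + J$ ($z{\left(J \right)} = J + 8 = 8 + J$)
$d = -1719$ ($d = \left(-1768 + \left(8 + 51\right)\right) - 10 = \left(-1768 + 59\right) - 10 = -1709 - 10 = -1719$)
$\frac{d}{3136 - 446} = - \frac{1719}{3136 - 446} = - \frac{1719}{2690}$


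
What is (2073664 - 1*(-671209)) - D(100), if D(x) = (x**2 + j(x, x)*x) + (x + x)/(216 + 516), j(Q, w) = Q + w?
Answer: 496821709/183 ≈ 2.7149e+6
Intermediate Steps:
D(x) = 3*x**2 + x/366 (D(x) = (x**2 + (x + x)*x) + (x + x)/(216 + 516) = (x**2 + (2*x)*x) + (2*x)/732 = (x**2 + 2*x**2) + (2*x)*(1/732) = 3*x**2 + x/366)
(2073664 - 1*(-671209)) - D(100) = (2073664 - 1*(-671209)) - 100*(1 + 1098*100)/366 = (2073664 + 671209) - 100*(1 + 109800)/366 = 2744873 - 100*109801/366 = 2744873 - 1*5490050/183 = 2744873 - 5490050/183 = 496821709/183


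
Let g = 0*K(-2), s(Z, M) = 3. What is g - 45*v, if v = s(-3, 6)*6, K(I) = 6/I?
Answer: -810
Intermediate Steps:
v = 18 (v = 3*6 = 18)
g = 0 (g = 0*(6/(-2)) = 0*(6*(-1/2)) = 0*(-3) = 0)
g - 45*v = 0 - 45*18 = 0 - 810 = -810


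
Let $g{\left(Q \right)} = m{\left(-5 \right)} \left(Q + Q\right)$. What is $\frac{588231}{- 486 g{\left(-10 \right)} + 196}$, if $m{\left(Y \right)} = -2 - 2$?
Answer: $- \frac{588231}{38684} \approx -15.206$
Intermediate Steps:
$m{\left(Y \right)} = -4$ ($m{\left(Y \right)} = -2 - 2 = -4$)
$g{\left(Q \right)} = - 8 Q$ ($g{\left(Q \right)} = - 4 \left(Q + Q\right) = - 4 \cdot 2 Q = - 8 Q$)
$\frac{588231}{- 486 g{\left(-10 \right)} + 196} = \frac{588231}{- 486 \left(\left(-8\right) \left(-10\right)\right) + 196} = \frac{588231}{\left(-486\right) 80 + 196} = \frac{588231}{-38880 + 196} = \frac{588231}{-38684} = 588231 \left(- \frac{1}{38684}\right) = - \frac{588231}{38684}$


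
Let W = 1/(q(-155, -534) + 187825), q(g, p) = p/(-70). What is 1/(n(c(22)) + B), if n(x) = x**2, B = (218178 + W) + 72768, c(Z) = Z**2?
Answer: 6574142/3452752526719 ≈ 1.9040e-6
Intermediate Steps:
q(g, p) = -p/70 (q(g, p) = p*(-1/70) = -p/70)
W = 35/6574142 (W = 1/(-1/70*(-534) + 187825) = 1/(267/35 + 187825) = 1/(6574142/35) = 35/6574142 ≈ 5.3239e-6)
B = 1912720318367/6574142 (B = (218178 + 35/6574142) + 72768 = 1434333153311/6574142 + 72768 = 1912720318367/6574142 ≈ 2.9095e+5)
1/(n(c(22)) + B) = 1/((22**2)**2 + 1912720318367/6574142) = 1/(484**2 + 1912720318367/6574142) = 1/(234256 + 1912720318367/6574142) = 1/(3452752526719/6574142) = 6574142/3452752526719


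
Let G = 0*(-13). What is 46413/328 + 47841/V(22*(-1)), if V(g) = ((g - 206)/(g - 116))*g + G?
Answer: -80527809/68552 ≈ -1174.7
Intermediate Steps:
G = 0
V(g) = g*(-206 + g)/(-116 + g) (V(g) = ((g - 206)/(g - 116))*g + 0 = ((-206 + g)/(-116 + g))*g + 0 = g*(-206 + g)/(-116 + g) + 0 = g*(-206 + g)/(-116 + g))
46413/328 + 47841/V(22*(-1)) = 46413/328 + 47841/(((22*(-1))*(-206 + 22*(-1))/(-116 + 22*(-1)))) = 46413*(1/328) + 47841/((-22*(-206 - 22)/(-116 - 22))) = 46413/328 + 47841/((-22*(-228)/(-138))) = 46413/328 + 47841/((-22*(-1/138)*(-228))) = 46413/328 + 47841/(-836/23) = 46413/328 + 47841*(-23/836) = 46413/328 - 1100343/836 = -80527809/68552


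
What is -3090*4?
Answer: -12360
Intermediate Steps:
-3090*4 = -515*24 = -12360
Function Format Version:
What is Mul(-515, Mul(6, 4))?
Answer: -12360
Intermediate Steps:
Mul(-515, Mul(6, 4)) = Mul(-515, 24) = -12360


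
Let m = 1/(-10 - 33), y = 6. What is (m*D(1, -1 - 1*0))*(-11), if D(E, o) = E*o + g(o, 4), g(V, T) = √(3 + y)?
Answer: 22/43 ≈ 0.51163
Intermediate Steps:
g(V, T) = 3 (g(V, T) = √(3 + 6) = √9 = 3)
m = -1/43 (m = 1/(-43) = -1/43 ≈ -0.023256)
D(E, o) = 3 + E*o (D(E, o) = E*o + 3 = 3 + E*o)
(m*D(1, -1 - 1*0))*(-11) = -(3 + 1*(-1 - 1*0))/43*(-11) = -(3 + 1*(-1 + 0))/43*(-11) = -(3 + 1*(-1))/43*(-11) = -(3 - 1)/43*(-11) = -1/43*2*(-11) = -2/43*(-11) = 22/43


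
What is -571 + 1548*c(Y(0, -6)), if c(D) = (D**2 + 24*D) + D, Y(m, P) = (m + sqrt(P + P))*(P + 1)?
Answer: -464971 - 387000*I*sqrt(3) ≈ -4.6497e+5 - 6.703e+5*I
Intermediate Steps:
Y(m, P) = (1 + P)*(m + sqrt(2)*sqrt(P)) (Y(m, P) = (m + sqrt(2*P))*(1 + P) = (m + sqrt(2)*sqrt(P))*(1 + P) = (1 + P)*(m + sqrt(2)*sqrt(P)))
c(D) = D**2 + 25*D
-571 + 1548*c(Y(0, -6)) = -571 + 1548*((0 - 6*0 + sqrt(2)*sqrt(-6) + sqrt(2)*(-6)**(3/2))*(25 + (0 - 6*0 + sqrt(2)*sqrt(-6) + sqrt(2)*(-6)**(3/2)))) = -571 + 1548*((0 + 0 + sqrt(2)*(I*sqrt(6)) + sqrt(2)*(-6*I*sqrt(6)))*(25 + (0 + 0 + sqrt(2)*(I*sqrt(6)) + sqrt(2)*(-6*I*sqrt(6))))) = -571 + 1548*((0 + 0 + 2*I*sqrt(3) - 12*I*sqrt(3))*(25 + (0 + 0 + 2*I*sqrt(3) - 12*I*sqrt(3)))) = -571 + 1548*((-10*I*sqrt(3))*(25 - 10*I*sqrt(3))) = -571 + 1548*(-10*I*sqrt(3)*(25 - 10*I*sqrt(3))) = -571 - 15480*I*sqrt(3)*(25 - 10*I*sqrt(3))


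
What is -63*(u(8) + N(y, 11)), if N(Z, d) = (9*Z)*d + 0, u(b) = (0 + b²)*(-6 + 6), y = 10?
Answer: -62370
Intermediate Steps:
u(b) = 0 (u(b) = b²*0 = 0)
N(Z, d) = 9*Z*d (N(Z, d) = 9*Z*d + 0 = 9*Z*d)
-63*(u(8) + N(y, 11)) = -63*(0 + 9*10*11) = -63*(0 + 990) = -63*990 = -62370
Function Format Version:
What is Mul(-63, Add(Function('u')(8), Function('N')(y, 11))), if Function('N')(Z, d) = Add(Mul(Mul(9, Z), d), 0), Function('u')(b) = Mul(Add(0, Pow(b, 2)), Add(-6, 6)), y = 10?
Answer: -62370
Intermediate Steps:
Function('u')(b) = 0 (Function('u')(b) = Mul(Pow(b, 2), 0) = 0)
Function('N')(Z, d) = Mul(9, Z, d) (Function('N')(Z, d) = Add(Mul(9, Z, d), 0) = Mul(9, Z, d))
Mul(-63, Add(Function('u')(8), Function('N')(y, 11))) = Mul(-63, Add(0, Mul(9, 10, 11))) = Mul(-63, Add(0, 990)) = Mul(-63, 990) = -62370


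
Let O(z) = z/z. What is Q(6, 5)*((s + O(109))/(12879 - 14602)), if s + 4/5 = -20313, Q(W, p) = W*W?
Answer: 3656304/8615 ≈ 424.41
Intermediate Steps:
O(z) = 1
Q(W, p) = W**2
s = -101569/5 (s = -4/5 - 20313 = -101569/5 ≈ -20314.)
Q(6, 5)*((s + O(109))/(12879 - 14602)) = 6**2*((-101569/5 + 1)/(12879 - 14602)) = 36*(-101564/5/(-1723)) = 36*(-101564/5*(-1/1723)) = 36*(101564/8615) = 3656304/8615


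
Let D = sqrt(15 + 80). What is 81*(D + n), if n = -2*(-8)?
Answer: 1296 + 81*sqrt(95) ≈ 2085.5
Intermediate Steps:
D = sqrt(95) ≈ 9.7468
n = 16
81*(D + n) = 81*(sqrt(95) + 16) = 81*(16 + sqrt(95)) = 1296 + 81*sqrt(95)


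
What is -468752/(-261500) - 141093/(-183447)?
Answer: 3413526879/1332538625 ≈ 2.5617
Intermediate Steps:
-468752/(-261500) - 141093/(-183447) = -468752*(-1/261500) - 141093*(-1/183447) = 117188/65375 + 15677/20383 = 3413526879/1332538625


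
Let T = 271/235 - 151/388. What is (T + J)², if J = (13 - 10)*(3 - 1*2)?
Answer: 117788299209/8313792400 ≈ 14.168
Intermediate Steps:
J = 3 (J = 3*(3 - 2) = 3*1 = 3)
T = 69663/91180 (T = 271*(1/235) - 151*1/388 = 271/235 - 151/388 = 69663/91180 ≈ 0.76402)
(T + J)² = (69663/91180 + 3)² = (343203/91180)² = 117788299209/8313792400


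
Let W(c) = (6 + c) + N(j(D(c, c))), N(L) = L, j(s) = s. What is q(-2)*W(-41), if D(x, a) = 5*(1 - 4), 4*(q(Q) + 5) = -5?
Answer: 625/2 ≈ 312.50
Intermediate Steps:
q(Q) = -25/4 (q(Q) = -5 + (1/4)*(-5) = -5 - 5/4 = -25/4)
D(x, a) = -15 (D(x, a) = 5*(-3) = -15)
W(c) = -9 + c (W(c) = (6 + c) - 15 = -9 + c)
q(-2)*W(-41) = -25*(-9 - 41)/4 = -25/4*(-50) = 625/2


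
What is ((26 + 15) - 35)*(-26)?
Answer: -156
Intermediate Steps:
((26 + 15) - 35)*(-26) = (41 - 35)*(-26) = 6*(-26) = -156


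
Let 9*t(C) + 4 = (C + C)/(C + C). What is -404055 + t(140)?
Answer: -1212166/3 ≈ -4.0406e+5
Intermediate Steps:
t(C) = -1/3 (t(C) = -4/9 + ((C + C)/(C + C))/9 = -4/9 + ((2*C)/((2*C)))/9 = -4/9 + ((2*C)*(1/(2*C)))/9 = -4/9 + (1/9)*1 = -4/9 + 1/9 = -1/3)
-404055 + t(140) = -404055 - 1/3 = -1212166/3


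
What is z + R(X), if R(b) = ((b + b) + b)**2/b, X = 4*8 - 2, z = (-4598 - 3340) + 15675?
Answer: 8007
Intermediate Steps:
z = 7737 (z = -7938 + 15675 = 7737)
X = 30 (X = 32 - 2 = 30)
R(b) = 9*b (R(b) = (2*b + b)**2/b = (3*b)**2/b = (9*b**2)/b = 9*b)
z + R(X) = 7737 + 9*30 = 7737 + 270 = 8007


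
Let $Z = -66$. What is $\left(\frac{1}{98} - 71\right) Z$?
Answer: $\frac{229581}{49} \approx 4685.3$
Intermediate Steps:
$\left(\frac{1}{98} - 71\right) Z = \left(\frac{1}{98} - 71\right) \left(-66\right) = \left(- \frac{6957}{98}\right) \left(-66\right) = \frac{229581}{49}$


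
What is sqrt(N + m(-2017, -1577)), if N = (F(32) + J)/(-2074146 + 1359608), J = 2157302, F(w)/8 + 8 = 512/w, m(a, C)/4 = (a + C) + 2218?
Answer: I*sqrt(702922205535671)/357269 ≈ 74.209*I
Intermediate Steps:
m(a, C) = 8872 + 4*C + 4*a (m(a, C) = 4*((a + C) + 2218) = 4*((C + a) + 2218) = 4*(2218 + C + a) = 8872 + 4*C + 4*a)
F(w) = -64 + 4096/w (F(w) = -64 + 8*(512/w) = -64 + 4096/w)
N = -1078683/357269 (N = ((-64 + 4096/32) + 2157302)/(-2074146 + 1359608) = ((-64 + 4096*(1/32)) + 2157302)/(-714538) = ((-64 + 128) + 2157302)*(-1/714538) = (64 + 2157302)*(-1/714538) = 2157366*(-1/714538) = -1078683/357269 ≈ -3.0192)
sqrt(N + m(-2017, -1577)) = sqrt(-1078683/357269 + (8872 + 4*(-1577) + 4*(-2017))) = sqrt(-1078683/357269 + (8872 - 6308 - 8068)) = sqrt(-1078683/357269 - 5504) = sqrt(-1967487259/357269) = I*sqrt(702922205535671)/357269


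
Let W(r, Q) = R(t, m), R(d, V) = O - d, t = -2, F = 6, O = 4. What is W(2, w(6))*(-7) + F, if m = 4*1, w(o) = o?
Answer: -36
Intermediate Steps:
m = 4
R(d, V) = 4 - d
W(r, Q) = 6 (W(r, Q) = 4 - 1*(-2) = 4 + 2 = 6)
W(2, w(6))*(-7) + F = 6*(-7) + 6 = -42 + 6 = -36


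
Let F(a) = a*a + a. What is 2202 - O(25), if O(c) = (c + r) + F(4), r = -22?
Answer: 2179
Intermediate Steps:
F(a) = a + a² (F(a) = a² + a = a + a²)
O(c) = -2 + c (O(c) = (c - 22) + 4*(1 + 4) = (-22 + c) + 4*5 = (-22 + c) + 20 = -2 + c)
2202 - O(25) = 2202 - (-2 + 25) = 2202 - 1*23 = 2202 - 23 = 2179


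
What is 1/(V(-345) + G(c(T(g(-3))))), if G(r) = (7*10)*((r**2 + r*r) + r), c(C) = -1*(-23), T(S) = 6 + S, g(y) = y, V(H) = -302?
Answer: 1/75368 ≈ 1.3268e-5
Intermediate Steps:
c(C) = 23
G(r) = 70*r + 140*r**2 (G(r) = 70*((r**2 + r**2) + r) = 70*(2*r**2 + r) = 70*(r + 2*r**2) = 70*r + 140*r**2)
1/(V(-345) + G(c(T(g(-3))))) = 1/(-302 + 70*23*(1 + 2*23)) = 1/(-302 + 70*23*(1 + 46)) = 1/(-302 + 70*23*47) = 1/(-302 + 75670) = 1/75368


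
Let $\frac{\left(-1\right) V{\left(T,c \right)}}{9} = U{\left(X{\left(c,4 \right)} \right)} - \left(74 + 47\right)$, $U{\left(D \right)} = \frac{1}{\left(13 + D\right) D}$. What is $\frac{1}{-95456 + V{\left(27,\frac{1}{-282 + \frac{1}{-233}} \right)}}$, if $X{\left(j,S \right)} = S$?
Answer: $- \frac{68}{6416965} \approx -1.0597 \cdot 10^{-5}$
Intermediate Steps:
$U{\left(D \right)} = \frac{1}{D \left(13 + D\right)}$
$V{\left(T,c \right)} = \frac{74043}{68}$ ($V{\left(T,c \right)} = - 9 \left(\frac{1}{4 \left(13 + 4\right)} - \left(74 + 47\right)\right) = - 9 \left(\frac{1}{4 \cdot 17} - 121\right) = - 9 \left(\frac{1}{4} \cdot \frac{1}{17} - 121\right) = - 9 \left(\frac{1}{68} - 121\right) = \left(-9\right) \left(- \frac{8227}{68}\right) = \frac{74043}{68}$)
$\frac{1}{-95456 + V{\left(27,\frac{1}{-282 + \frac{1}{-233}} \right)}} = \frac{1}{-95456 + \frac{74043}{68}} = \frac{1}{- \frac{6416965}{68}} = - \frac{68}{6416965}$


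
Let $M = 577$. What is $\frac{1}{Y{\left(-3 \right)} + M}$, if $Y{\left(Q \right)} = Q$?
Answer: $\frac{1}{574} \approx 0.0017422$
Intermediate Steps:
$\frac{1}{Y{\left(-3 \right)} + M} = \frac{1}{-3 + 577} = \frac{1}{574}$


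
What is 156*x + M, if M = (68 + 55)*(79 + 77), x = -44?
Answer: 12324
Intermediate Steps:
M = 19188 (M = 123*156 = 19188)
156*x + M = 156*(-44) + 19188 = -6864 + 19188 = 12324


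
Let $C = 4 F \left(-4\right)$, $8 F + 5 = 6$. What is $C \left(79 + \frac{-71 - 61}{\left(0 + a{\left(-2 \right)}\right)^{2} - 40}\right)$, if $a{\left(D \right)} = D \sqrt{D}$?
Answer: $- \frac{327}{2} \approx -163.5$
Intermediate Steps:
$F = \frac{1}{8}$ ($F = - \frac{5}{8} + \frac{1}{8} \cdot 6 = - \frac{5}{8} + \frac{3}{4} = \frac{1}{8} \approx 0.125$)
$a{\left(D \right)} = D^{\frac{3}{2}}$
$C = -2$ ($C = 4 \cdot \frac{1}{8} \left(-4\right) = \frac{1}{2} \left(-4\right) = -2$)
$C \left(79 + \frac{-71 - 61}{\left(0 + a{\left(-2 \right)}\right)^{2} - 40}\right) = - 2 \left(79 + \frac{-71 - 61}{\left(0 + \left(-2\right)^{\frac{3}{2}}\right)^{2} - 40}\right) = - 2 \left(79 - \frac{132}{\left(0 - 2 i \sqrt{2}\right)^{2} - 40}\right) = - 2 \left(79 - \frac{132}{\left(- 2 i \sqrt{2}\right)^{2} - 40}\right) = - 2 \left(79 - \frac{132}{-8 - 40}\right) = - 2 \left(79 - \frac{132}{-48}\right) = - 2 \left(79 - - \frac{11}{4}\right) = - 2 \left(79 + \frac{11}{4}\right) = \left(-2\right) \frac{327}{4} = - \frac{327}{2}$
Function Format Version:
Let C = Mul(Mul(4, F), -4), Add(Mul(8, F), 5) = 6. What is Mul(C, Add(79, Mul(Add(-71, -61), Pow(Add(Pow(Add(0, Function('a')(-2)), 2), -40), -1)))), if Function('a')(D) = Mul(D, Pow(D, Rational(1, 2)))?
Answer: Rational(-327, 2) ≈ -163.50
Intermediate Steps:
F = Rational(1, 8) (F = Add(Rational(-5, 8), Mul(Rational(1, 8), 6)) = Add(Rational(-5, 8), Rational(3, 4)) = Rational(1, 8) ≈ 0.12500)
Function('a')(D) = Pow(D, Rational(3, 2))
C = -2 (C = Mul(Mul(4, Rational(1, 8)), -4) = Mul(Rational(1, 2), -4) = -2)
Mul(C, Add(79, Mul(Add(-71, -61), Pow(Add(Pow(Add(0, Function('a')(-2)), 2), -40), -1)))) = Mul(-2, Add(79, Mul(Add(-71, -61), Pow(Add(Pow(Add(0, Pow(-2, Rational(3, 2))), 2), -40), -1)))) = Mul(-2, Add(79, Mul(-132, Pow(Add(Pow(Add(0, Mul(-2, I, Pow(2, Rational(1, 2)))), 2), -40), -1)))) = Mul(-2, Add(79, Mul(-132, Pow(Add(Pow(Mul(-2, I, Pow(2, Rational(1, 2))), 2), -40), -1)))) = Mul(-2, Add(79, Mul(-132, Pow(Add(-8, -40), -1)))) = Mul(-2, Add(79, Mul(-132, Pow(-48, -1)))) = Mul(-2, Add(79, Mul(-132, Rational(-1, 48)))) = Mul(-2, Add(79, Rational(11, 4))) = Mul(-2, Rational(327, 4)) = Rational(-327, 2)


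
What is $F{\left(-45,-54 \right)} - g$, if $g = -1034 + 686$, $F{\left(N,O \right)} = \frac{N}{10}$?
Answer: $\frac{687}{2} \approx 343.5$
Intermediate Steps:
$F{\left(N,O \right)} = \frac{N}{10}$ ($F{\left(N,O \right)} = N \frac{1}{10} = \frac{N}{10}$)
$g = -348$
$F{\left(-45,-54 \right)} - g = \frac{1}{10} \left(-45\right) - -348 = - \frac{9}{2} + 348 = \frac{687}{2}$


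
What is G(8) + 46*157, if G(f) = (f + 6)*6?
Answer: 7306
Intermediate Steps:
G(f) = 36 + 6*f (G(f) = (6 + f)*6 = 36 + 6*f)
G(8) + 46*157 = (36 + 6*8) + 46*157 = (36 + 48) + 7222 = 84 + 7222 = 7306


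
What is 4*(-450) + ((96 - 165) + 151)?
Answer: -1718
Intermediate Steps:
4*(-450) + ((96 - 165) + 151) = -1800 + (-69 + 151) = -1800 + 82 = -1718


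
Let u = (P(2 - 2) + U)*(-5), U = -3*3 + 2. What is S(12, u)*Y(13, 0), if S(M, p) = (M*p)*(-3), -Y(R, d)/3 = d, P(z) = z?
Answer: 0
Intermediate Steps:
U = -7 (U = -9 + 2 = -7)
Y(R, d) = -3*d
u = 35 (u = ((2 - 2) - 7)*(-5) = (0 - 7)*(-5) = -7*(-5) = 35)
S(M, p) = -3*M*p
S(12, u)*Y(13, 0) = (-3*12*35)*(-3*0) = -1260*0 = 0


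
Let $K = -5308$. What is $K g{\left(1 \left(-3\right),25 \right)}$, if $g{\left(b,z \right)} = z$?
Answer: $-132700$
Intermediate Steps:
$K g{\left(1 \left(-3\right),25 \right)} = \left(-5308\right) 25 = -132700$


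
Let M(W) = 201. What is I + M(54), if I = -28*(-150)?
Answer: 4401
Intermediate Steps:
I = 4200
I + M(54) = 4200 + 201 = 4401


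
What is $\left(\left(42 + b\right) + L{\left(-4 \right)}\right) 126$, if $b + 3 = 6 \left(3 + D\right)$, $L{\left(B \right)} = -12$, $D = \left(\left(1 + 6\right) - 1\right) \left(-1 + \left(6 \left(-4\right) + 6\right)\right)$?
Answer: $-80514$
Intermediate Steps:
$D = -114$ ($D = \left(7 - 1\right) \left(-1 + \left(-24 + 6\right)\right) = 6 \left(-1 - 18\right) = 6 \left(-19\right) = -114$)
$b = -669$ ($b = -3 + 6 \left(3 - 114\right) = -3 + 6 \left(-111\right) = -3 - 666 = -669$)
$\left(\left(42 + b\right) + L{\left(-4 \right)}\right) 126 = \left(\left(42 - 669\right) - 12\right) 126 = \left(-627 - 12\right) 126 = \left(-639\right) 126 = -80514$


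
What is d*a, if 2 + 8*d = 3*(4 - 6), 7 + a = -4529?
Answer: 4536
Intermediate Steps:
a = -4536 (a = -7 - 4529 = -4536)
d = -1 (d = -¼ + (3*(4 - 6))/8 = -¼ + (3*(-2))/8 = -¼ + (⅛)*(-6) = -¼ - ¾ = -1)
d*a = -1*(-4536) = 4536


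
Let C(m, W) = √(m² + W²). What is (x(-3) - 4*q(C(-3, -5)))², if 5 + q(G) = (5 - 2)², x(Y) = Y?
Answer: 361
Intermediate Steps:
C(m, W) = √(W² + m²)
q(G) = 4 (q(G) = -5 + (5 - 2)² = -5 + 3² = -5 + 9 = 4)
(x(-3) - 4*q(C(-3, -5)))² = (-3 - 4*4)² = (-3 - 16)² = (-19)² = 361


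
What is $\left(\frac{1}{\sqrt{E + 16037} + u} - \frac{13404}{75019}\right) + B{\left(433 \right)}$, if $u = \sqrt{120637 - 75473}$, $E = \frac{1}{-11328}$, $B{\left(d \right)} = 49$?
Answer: $\frac{106226904 + 3662527 \sqrt{32155082895} + 10372276464 \sqrt{11291}}{75019 \left(\sqrt{32155082895} + 2832 \sqrt{11291}\right)} \approx 48.824$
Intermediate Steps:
$E = - \frac{1}{11328} \approx -8.8277 \cdot 10^{-5}$
$u = 2 \sqrt{11291}$ ($u = \sqrt{45164} = 2 \sqrt{11291} \approx 212.52$)
$\left(\frac{1}{\sqrt{E + 16037} + u} - \frac{13404}{75019}\right) + B{\left(433 \right)} = \left(\frac{1}{\sqrt{- \frac{1}{11328} + 16037} + 2 \sqrt{11291}} - \frac{13404}{75019}\right) + 49 = \left(\frac{1}{\sqrt{\frac{181667135}{11328}} + 2 \sqrt{11291}} - \frac{13404}{75019}\right) + 49 = \left(\frac{1}{\frac{\sqrt{32155082895}}{1416} + 2 \sqrt{11291}} - \frac{13404}{75019}\right) + 49 = \left(\frac{1}{2 \sqrt{11291} + \frac{\sqrt{32155082895}}{1416}} - \frac{13404}{75019}\right) + 49 = \left(- \frac{13404}{75019} + \frac{1}{2 \sqrt{11291} + \frac{\sqrt{32155082895}}{1416}}\right) + 49 = \frac{3662527}{75019} + \frac{1}{2 \sqrt{11291} + \frac{\sqrt{32155082895}}{1416}}$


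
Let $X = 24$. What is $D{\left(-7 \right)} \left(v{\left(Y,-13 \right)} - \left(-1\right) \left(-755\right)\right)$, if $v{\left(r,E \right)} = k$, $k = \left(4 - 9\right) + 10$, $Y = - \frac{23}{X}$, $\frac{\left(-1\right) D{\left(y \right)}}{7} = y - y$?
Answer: $0$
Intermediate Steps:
$D{\left(y \right)} = 0$ ($D{\left(y \right)} = - 7 \left(y - y\right) = \left(-7\right) 0 = 0$)
$Y = - \frac{23}{24} \approx -0.95833$
$k = 5$ ($k = -5 + 10 = 5$)
$v{\left(r,E \right)} = 5$
$D{\left(-7 \right)} \left(v{\left(Y,-13 \right)} - \left(-1\right) \left(-755\right)\right) = 0 \left(5 - \left(-1\right) \left(-755\right)\right) = 0 \left(5 - 755\right) = 0 \left(-750\right) = 0$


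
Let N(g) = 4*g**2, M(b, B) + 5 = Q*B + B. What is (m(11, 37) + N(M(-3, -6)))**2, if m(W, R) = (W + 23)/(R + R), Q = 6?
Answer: 106895648601/1369 ≈ 7.8083e+7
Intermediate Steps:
M(b, B) = -5 + 7*B (M(b, B) = -5 + (6*B + B) = -5 + 7*B)
m(W, R) = (23 + W)/(2*R) (m(W, R) = (23 + W)/((2*R)) = (23 + W)*(1/(2*R)) = (23 + W)/(2*R))
(m(11, 37) + N(M(-3, -6)))**2 = ((1/2)*(23 + 11)/37 + 4*(-5 + 7*(-6))**2)**2 = ((1/2)*(1/37)*34 + 4*(-5 - 42)**2)**2 = (17/37 + 4*(-47)**2)**2 = (17/37 + 4*2209)**2 = (17/37 + 8836)**2 = (326949/37)**2 = 106895648601/1369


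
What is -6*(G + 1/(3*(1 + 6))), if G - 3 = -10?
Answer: 292/7 ≈ 41.714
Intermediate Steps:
G = -7 (G = 3 - 10 = -7)
-6*(G + 1/(3*(1 + 6))) = -6*(-7 + 1/(3*(1 + 6))) = -6*(-7 + 1/(3*7)) = -6*(-7 + 1/21) = -6*(-146/21) = 292/7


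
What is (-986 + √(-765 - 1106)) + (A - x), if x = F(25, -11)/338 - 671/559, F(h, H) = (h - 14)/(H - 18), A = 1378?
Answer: 165728919/421486 + I*√1871 ≈ 393.2 + 43.255*I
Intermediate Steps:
F(h, H) = (-14 + h)/(-18 + H)
x = -506407/421486 (x = ((-14 + 25)/(-18 - 11))/338 - 671/559 = (11/(-29))*(1/338) - 671*1/559 = -1/29*11*(1/338) - 671/559 = -11/29*1/338 - 671/559 = -11/9802 - 671/559 = -506407/421486 ≈ -1.2015)
(-986 + √(-765 - 1106)) + (A - x) = (-986 + √(-765 - 1106)) + (1378 - 1*(-506407/421486)) = (-986 + √(-1871)) + (1378 + 506407/421486) = (-986 + I*√1871) + 581314115/421486 = 165728919/421486 + I*√1871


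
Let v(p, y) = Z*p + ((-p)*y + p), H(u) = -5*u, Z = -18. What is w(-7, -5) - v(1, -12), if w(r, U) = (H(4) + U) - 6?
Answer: -26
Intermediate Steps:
w(r, U) = -26 + U (w(r, U) = (-5*4 + U) - 6 = (-20 + U) - 6 = -26 + U)
v(p, y) = -17*p - p*y (v(p, y) = -18*p + ((-p)*y + p) = -18*p + (-p*y + p) = -18*p + (p - p*y) = -17*p - p*y)
w(-7, -5) - v(1, -12) = (-26 - 5) - (-1)*(17 - 12) = -31 - (-1)*5 = -31 - 1*(-5) = -31 + 5 = -26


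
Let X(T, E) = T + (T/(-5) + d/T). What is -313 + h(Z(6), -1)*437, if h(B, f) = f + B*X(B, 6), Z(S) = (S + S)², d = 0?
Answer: 36242778/5 ≈ 7.2486e+6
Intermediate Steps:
X(T, E) = 4*T/5 (X(T, E) = T + (T/(-5) + 0/T) = T + (T*(-⅕) + 0) = T + (-T/5 + 0) = T - T/5 = 4*T/5)
Z(S) = 4*S² (Z(S) = (2*S)² = 4*S²)
h(B, f) = f + 4*B²/5 (h(B, f) = f + B*(4*B/5) = f + 4*B²/5)
-313 + h(Z(6), -1)*437 = -313 + (-1 + 4*(4*6²)²/5)*437 = -313 + (-1 + 4*(4*36)²/5)*437 = -313 + (-1 + (⅘)*144²)*437 = -313 + (-1 + (⅘)*20736)*437 = -313 + (-1 + 82944/5)*437 = -313 + (82939/5)*437 = -313 + 36244343/5 = 36242778/5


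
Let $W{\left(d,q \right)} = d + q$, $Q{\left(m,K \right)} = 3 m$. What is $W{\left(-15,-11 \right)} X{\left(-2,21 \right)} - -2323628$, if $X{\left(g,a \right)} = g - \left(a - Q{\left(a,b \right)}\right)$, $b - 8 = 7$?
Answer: $2322588$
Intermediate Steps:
$b = 15$ ($b = 8 + 7 = 15$)
$X{\left(g,a \right)} = g + 2 a$ ($X{\left(g,a \right)} = g + \left(3 a - a\right) = g + 2 a$)
$W{\left(-15,-11 \right)} X{\left(-2,21 \right)} - -2323628 = \left(-15 - 11\right) \left(-2 + 2 \cdot 21\right) - -2323628 = - 26 \left(-2 + 42\right) + 2323628 = \left(-26\right) 40 + 2323628 = -1040 + 2323628 = 2322588$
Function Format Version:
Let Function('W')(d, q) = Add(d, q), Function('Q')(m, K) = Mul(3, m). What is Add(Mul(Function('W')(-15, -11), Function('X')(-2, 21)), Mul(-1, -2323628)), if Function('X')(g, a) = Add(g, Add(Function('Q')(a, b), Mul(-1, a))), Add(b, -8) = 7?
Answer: 2322588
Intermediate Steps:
b = 15 (b = Add(8, 7) = 15)
Function('X')(g, a) = Add(g, Mul(2, a)) (Function('X')(g, a) = Add(g, Add(Mul(3, a), Mul(-1, a))) = Add(g, Mul(2, a)))
Add(Mul(Function('W')(-15, -11), Function('X')(-2, 21)), Mul(-1, -2323628)) = Add(Mul(Add(-15, -11), Add(-2, Mul(2, 21))), Mul(-1, -2323628)) = Add(Mul(-26, Add(-2, 42)), 2323628) = Add(Mul(-26, 40), 2323628) = Add(-1040, 2323628) = 2322588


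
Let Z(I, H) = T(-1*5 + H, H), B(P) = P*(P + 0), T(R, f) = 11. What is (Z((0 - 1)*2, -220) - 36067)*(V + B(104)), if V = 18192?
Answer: -1045912448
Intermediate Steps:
B(P) = P² (B(P) = P*P = P²)
Z(I, H) = 11
(Z((0 - 1)*2, -220) - 36067)*(V + B(104)) = (11 - 36067)*(18192 + 104²) = -36056*(18192 + 10816) = -36056*29008 = -1045912448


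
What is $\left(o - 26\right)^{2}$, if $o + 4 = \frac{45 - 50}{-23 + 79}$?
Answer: $\frac{2839225}{3136} \approx 905.37$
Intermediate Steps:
$o = - \frac{229}{56}$ ($o = -4 + \frac{45 - 50}{-23 + 79} = -4 - \frac{5}{56} = - \frac{229}{56} \approx -4.0893$)
$\left(o - 26\right)^{2} = \left(- \frac{229}{56} - 26\right)^{2} = \left(- \frac{1685}{56}\right)^{2} = \frac{2839225}{3136}$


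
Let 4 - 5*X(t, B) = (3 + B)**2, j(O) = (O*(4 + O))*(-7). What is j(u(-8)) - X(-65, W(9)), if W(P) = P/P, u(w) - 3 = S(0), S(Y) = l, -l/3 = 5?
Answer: -3348/5 ≈ -669.60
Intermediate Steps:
l = -15 (l = -3*5 = -15)
S(Y) = -15
u(w) = -12 (u(w) = 3 - 15 = -12)
j(O) = -7*O*(4 + O)
W(P) = 1
X(t, B) = 4/5 - (3 + B)**2/5
j(u(-8)) - X(-65, W(9)) = -7*(-12)*(4 - 12) - (4/5 - (3 + 1)**2/5) = -7*(-12)*(-8) - (4/5 - 1/5*4**2) = -672 - (4/5 - 1/5*16) = -672 - (4/5 - 16/5) = -672 - 1*(-12/5) = -672 + 12/5 = -3348/5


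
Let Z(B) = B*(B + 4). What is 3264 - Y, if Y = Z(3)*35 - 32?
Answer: 2561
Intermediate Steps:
Z(B) = B*(4 + B)
Y = 703 (Y = (3*(4 + 3))*35 - 32 = (3*7)*35 - 32 = 21*35 - 32 = 735 - 32 = 703)
3264 - Y = 3264 - 1*703 = 3264 - 703 = 2561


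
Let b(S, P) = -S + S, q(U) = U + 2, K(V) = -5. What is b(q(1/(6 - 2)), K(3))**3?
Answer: 0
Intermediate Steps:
q(U) = 2 + U
b(S, P) = 0
b(q(1/(6 - 2)), K(3))**3 = 0**3 = 0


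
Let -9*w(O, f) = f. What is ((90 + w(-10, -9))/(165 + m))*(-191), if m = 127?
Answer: -17381/292 ≈ -59.524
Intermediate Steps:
w(O, f) = -f/9
((90 + w(-10, -9))/(165 + m))*(-191) = ((90 - ⅑*(-9))/(165 + 127))*(-191) = ((90 + 1)/292)*(-191) = (91*(1/292))*(-191) = (91/292)*(-191) = -17381/292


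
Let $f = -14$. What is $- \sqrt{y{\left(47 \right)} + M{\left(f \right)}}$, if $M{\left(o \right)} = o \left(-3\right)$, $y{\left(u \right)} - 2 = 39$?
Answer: $- \sqrt{83} \approx -9.1104$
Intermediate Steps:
$y{\left(u \right)} = 41$ ($y{\left(u \right)} = 2 + 39 = 41$)
$M{\left(o \right)} = - 3 o$
$- \sqrt{y{\left(47 \right)} + M{\left(f \right)}} = - \sqrt{41 - -42} = - \sqrt{41 + 42} = - \sqrt{83}$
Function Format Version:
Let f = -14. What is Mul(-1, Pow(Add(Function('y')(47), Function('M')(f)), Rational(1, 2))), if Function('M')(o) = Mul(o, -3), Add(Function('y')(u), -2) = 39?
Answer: Mul(-1, Pow(83, Rational(1, 2))) ≈ -9.1104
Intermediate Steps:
Function('y')(u) = 41 (Function('y')(u) = Add(2, 39) = 41)
Function('M')(o) = Mul(-3, o)
Mul(-1, Pow(Add(Function('y')(47), Function('M')(f)), Rational(1, 2))) = Mul(-1, Pow(Add(41, Mul(-3, -14)), Rational(1, 2))) = Mul(-1, Pow(Add(41, 42), Rational(1, 2))) = Mul(-1, Pow(83, Rational(1, 2)))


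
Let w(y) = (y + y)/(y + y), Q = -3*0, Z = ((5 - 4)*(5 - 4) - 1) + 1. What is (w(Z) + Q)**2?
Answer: 1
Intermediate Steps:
Z = 1 (Z = (1*1 - 1) + 1 = (1 - 1) + 1 = 0 + 1 = 1)
Q = 0
w(y) = 1 (w(y) = (2*y)/((2*y)) = (2*y)*(1/(2*y)) = 1)
(w(Z) + Q)**2 = (1 + 0)**2 = 1**2 = 1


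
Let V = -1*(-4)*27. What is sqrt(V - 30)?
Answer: sqrt(78) ≈ 8.8318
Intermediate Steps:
V = 108 (V = 4*27 = 108)
sqrt(V - 30) = sqrt(108 - 30) = sqrt(78)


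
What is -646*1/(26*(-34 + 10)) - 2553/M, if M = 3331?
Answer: 279377/1039272 ≈ 0.26882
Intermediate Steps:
-646*1/(26*(-34 + 10)) - 2553/M = -646*1/(26*(-34 + 10)) - 2553/3331 = -646/(26*(-24)) - 2553*1/3331 = -646/(-624) - 2553/3331 = -646*(-1/624) - 2553/3331 = 323/312 - 2553/3331 = 279377/1039272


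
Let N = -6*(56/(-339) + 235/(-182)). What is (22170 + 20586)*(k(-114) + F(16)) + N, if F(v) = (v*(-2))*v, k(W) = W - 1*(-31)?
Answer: -261597579203/10283 ≈ -2.5440e+7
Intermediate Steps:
k(W) = 31 + W (k(W) = W + 31 = 31 + W)
F(v) = -2*v² (F(v) = (-2*v)*v = -2*v²)
N = 89857/10283 (N = -6*(56*(-1/339) + 235*(-1/182)) = -6*(-56/339 - 235/182) = -6*(-89857/61698) = 89857/10283 ≈ 8.7384)
(22170 + 20586)*(k(-114) + F(16)) + N = (22170 + 20586)*((31 - 114) - 2*16²) + 89857/10283 = 42756*(-83 - 2*256) + 89857/10283 = 42756*(-83 - 512) + 89857/10283 = 42756*(-595) + 89857/10283 = -25439820 + 89857/10283 = -261597579203/10283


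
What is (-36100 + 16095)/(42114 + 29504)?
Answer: -20005/71618 ≈ -0.27933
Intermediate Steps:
(-36100 + 16095)/(42114 + 29504) = -20005/71618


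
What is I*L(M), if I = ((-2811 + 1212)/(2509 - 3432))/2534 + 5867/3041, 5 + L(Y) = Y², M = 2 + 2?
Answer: 11615224291/547118474 ≈ 21.230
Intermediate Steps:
M = 4
L(Y) = -5 + Y²
I = 1055929481/547118474 (I = -1599/(-923)*(1/2534) + 5867*(1/3041) = -1599*(-1/923)*(1/2534) + 5867/3041 = (123/71)*(1/2534) + 5867/3041 = 123/179914 + 5867/3041 = 1055929481/547118474 ≈ 1.9300)
I*L(M) = 1055929481*(-5 + 4²)/547118474 = 1055929481*(-5 + 16)/547118474 = (1055929481/547118474)*11 = 11615224291/547118474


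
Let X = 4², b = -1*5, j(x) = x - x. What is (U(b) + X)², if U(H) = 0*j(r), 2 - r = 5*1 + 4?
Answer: 256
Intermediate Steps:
r = -7 (r = 2 - (5*1 + 4) = 2 - (5 + 4) = 2 - 1*9 = 2 - 9 = -7)
j(x) = 0
b = -5
X = 16
U(H) = 0 (U(H) = 0*0 = 0)
(U(b) + X)² = (0 + 16)² = 16² = 256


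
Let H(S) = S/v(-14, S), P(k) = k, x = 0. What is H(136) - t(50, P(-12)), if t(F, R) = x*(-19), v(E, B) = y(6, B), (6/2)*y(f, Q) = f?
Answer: 68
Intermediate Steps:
y(f, Q) = f/3
v(E, B) = 2 (v(E, B) = (⅓)*6 = 2)
H(S) = S/2
t(F, R) = 0 (t(F, R) = 0*(-19) = 0)
H(136) - t(50, P(-12)) = (½)*136 - 1*0 = 68 + 0 = 68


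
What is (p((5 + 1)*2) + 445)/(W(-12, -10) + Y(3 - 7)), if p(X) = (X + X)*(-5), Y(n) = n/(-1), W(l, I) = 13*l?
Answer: -325/152 ≈ -2.1382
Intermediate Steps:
Y(n) = -n (Y(n) = n*(-1) = -n)
p(X) = -10*X (p(X) = (2*X)*(-5) = -10*X)
(p((5 + 1)*2) + 445)/(W(-12, -10) + Y(3 - 7)) = (-10*(5 + 1)*2 + 445)/(13*(-12) - (3 - 7)) = (-60*2 + 445)/(-156 - 1*(-4)) = (-10*12 + 445)/(-156 + 4) = (-120 + 445)/(-152) = 325*(-1/152) = -325/152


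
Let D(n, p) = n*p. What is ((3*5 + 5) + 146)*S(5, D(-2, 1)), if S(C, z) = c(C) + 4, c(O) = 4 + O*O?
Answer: 5478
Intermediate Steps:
c(O) = 4 + O²
S(C, z) = 8 + C² (S(C, z) = (4 + C²) + 4 = 8 + C²)
((3*5 + 5) + 146)*S(5, D(-2, 1)) = ((3*5 + 5) + 146)*(8 + 5²) = ((15 + 5) + 146)*(8 + 25) = (20 + 146)*33 = 166*33 = 5478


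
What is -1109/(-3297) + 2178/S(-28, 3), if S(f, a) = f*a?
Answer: -168755/6594 ≈ -25.592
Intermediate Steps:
S(f, a) = a*f
-1109/(-3297) + 2178/S(-28, 3) = -1109/(-3297) + 2178/((3*(-28))) = -1109*(-1/3297) + 2178/(-84) = 1109/3297 + 2178*(-1/84) = 1109/3297 - 363/14 = -168755/6594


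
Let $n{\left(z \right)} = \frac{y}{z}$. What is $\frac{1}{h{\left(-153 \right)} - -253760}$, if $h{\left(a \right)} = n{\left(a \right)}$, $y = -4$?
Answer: $\frac{153}{38825284} \approx 3.9407 \cdot 10^{-6}$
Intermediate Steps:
$n{\left(z \right)} = - \frac{4}{z}$
$h{\left(a \right)} = - \frac{4}{a}$
$\frac{1}{h{\left(-153 \right)} - -253760} = \frac{1}{- \frac{4}{-153} - -253760} = \frac{1}{\left(-4\right) \left(- \frac{1}{153}\right) + \left(-62842 + 316602\right)} = \frac{1}{\frac{4}{153} + 253760} = \frac{1}{\frac{38825284}{153}} = \frac{153}{38825284}$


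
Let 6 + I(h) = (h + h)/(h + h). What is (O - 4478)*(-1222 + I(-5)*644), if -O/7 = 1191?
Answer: 56924230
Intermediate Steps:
O = -8337 (O = -7*1191 = -8337)
I(h) = -5 (I(h) = -6 + (h + h)/(h + h) = -6 + (2*h)/((2*h)) = -6 + (2*h)*(1/(2*h)) = -6 + 1 = -5)
(O - 4478)*(-1222 + I(-5)*644) = (-8337 - 4478)*(-1222 - 5*644) = -12815*(-1222 - 3220) = -12815*(-4442) = 56924230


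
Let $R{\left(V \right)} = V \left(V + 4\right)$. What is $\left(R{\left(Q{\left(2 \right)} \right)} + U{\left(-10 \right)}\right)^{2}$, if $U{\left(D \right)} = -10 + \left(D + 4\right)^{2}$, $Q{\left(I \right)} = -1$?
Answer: $529$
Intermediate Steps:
$U{\left(D \right)} = -10 + \left(4 + D\right)^{2}$
$R{\left(V \right)} = V \left(4 + V\right)$
$\left(R{\left(Q{\left(2 \right)} \right)} + U{\left(-10 \right)}\right)^{2} = \left(- (4 - 1) - \left(10 - \left(4 - 10\right)^{2}\right)\right)^{2} = \left(\left(-1\right) 3 - \left(10 - \left(-6\right)^{2}\right)\right)^{2} = \left(-3 + \left(-10 + 36\right)\right)^{2} = \left(-3 + 26\right)^{2} = 23^{2} = 529$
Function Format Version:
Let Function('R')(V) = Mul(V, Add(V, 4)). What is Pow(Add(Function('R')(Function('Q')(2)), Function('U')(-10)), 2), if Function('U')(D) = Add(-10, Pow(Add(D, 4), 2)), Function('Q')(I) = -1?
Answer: 529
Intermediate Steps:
Function('U')(D) = Add(-10, Pow(Add(4, D), 2))
Function('R')(V) = Mul(V, Add(4, V))
Pow(Add(Function('R')(Function('Q')(2)), Function('U')(-10)), 2) = Pow(Add(Mul(-1, Add(4, -1)), Add(-10, Pow(Add(4, -10), 2))), 2) = Pow(Add(Mul(-1, 3), Add(-10, Pow(-6, 2))), 2) = Pow(Add(-3, Add(-10, 36)), 2) = Pow(Add(-3, 26), 2) = Pow(23, 2) = 529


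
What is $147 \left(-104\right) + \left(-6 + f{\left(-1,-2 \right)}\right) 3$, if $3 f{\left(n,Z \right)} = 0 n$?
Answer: $-15306$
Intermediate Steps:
$f{\left(n,Z \right)} = 0$ ($f{\left(n,Z \right)} = \frac{0 n}{3} = \frac{1}{3} \cdot 0 = 0$)
$147 \left(-104\right) + \left(-6 + f{\left(-1,-2 \right)}\right) 3 = 147 \left(-104\right) + \left(-6 + 0\right) 3 = -15288 - 18 = -15306$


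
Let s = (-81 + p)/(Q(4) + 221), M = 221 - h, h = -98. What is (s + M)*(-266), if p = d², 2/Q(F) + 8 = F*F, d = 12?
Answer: -25054274/295 ≈ -84930.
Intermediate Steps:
Q(F) = 2/(-8 + F²) (Q(F) = 2/(-8 + F*F) = 2/(-8 + F²))
M = 319 (M = 221 - 1*(-98) = 221 + 98 = 319)
p = 144 (p = 12² = 144)
s = 84/295 (s = (-81 + 144)/(2/(-8 + 4²) + 221) = 63/(2/(-8 + 16) + 221) = 63/(2/8 + 221) = 63/(2*(⅛) + 221) = 63/(¼ + 221) = 63/(885/4) = 63*(4/885) = 84/295 ≈ 0.28475)
(s + M)*(-266) = (84/295 + 319)*(-266) = (94189/295)*(-266) = -25054274/295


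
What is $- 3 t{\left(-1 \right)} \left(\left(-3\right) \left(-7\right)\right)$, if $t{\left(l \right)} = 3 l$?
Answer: $189$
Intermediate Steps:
$- 3 t{\left(-1 \right)} \left(\left(-3\right) \left(-7\right)\right) = - 3 \cdot 3 \left(-1\right) \left(\left(-3\right) \left(-7\right)\right) = \left(-3\right) \left(-3\right) 21 = 9 \cdot 21 = 189$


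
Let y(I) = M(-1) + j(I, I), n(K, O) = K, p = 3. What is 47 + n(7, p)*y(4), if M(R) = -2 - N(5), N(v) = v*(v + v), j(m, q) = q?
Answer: -289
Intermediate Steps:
N(v) = 2*v² (N(v) = v*(2*v) = 2*v²)
M(R) = -52 (M(R) = -2 - 2*5² = -2 - 2*25 = -2 - 1*50 = -2 - 50 = -52)
y(I) = -52 + I
47 + n(7, p)*y(4) = 47 + 7*(-52 + 4) = 47 + 7*(-48) = 47 - 336 = -289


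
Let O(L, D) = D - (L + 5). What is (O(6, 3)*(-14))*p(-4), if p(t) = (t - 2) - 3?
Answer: -1008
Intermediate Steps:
O(L, D) = -5 + D - L (O(L, D) = D - (5 + L) = D + (-5 - L) = -5 + D - L)
p(t) = -5 + t (p(t) = (-2 + t) - 3 = -5 + t)
(O(6, 3)*(-14))*p(-4) = ((-5 + 3 - 1*6)*(-14))*(-5 - 4) = ((-5 + 3 - 6)*(-14))*(-9) = -8*(-14)*(-9) = 112*(-9) = -1008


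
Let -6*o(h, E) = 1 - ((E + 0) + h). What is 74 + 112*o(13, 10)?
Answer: 1454/3 ≈ 484.67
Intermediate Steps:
o(h, E) = -1/6 + E/6 + h/6 (o(h, E) = -(1 - ((E + 0) + h))/6 = -(1 - (E + h))/6 = -(1 + (-E - h))/6 = -(1 - E - h)/6 = -1/6 + E/6 + h/6)
74 + 112*o(13, 10) = 74 + 112*(-1/6 + (1/6)*10 + (1/6)*13) = 74 + 112*(-1/6 + 5/3 + 13/6) = 74 + 112*(11/3) = 74 + 1232/3 = 1454/3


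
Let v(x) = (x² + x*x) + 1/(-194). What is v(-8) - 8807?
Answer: -1683727/194 ≈ -8679.0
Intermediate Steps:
v(x) = -1/194 + 2*x² (v(x) = (x² + x²) - 1/194 = 2*x² - 1/194 = -1/194 + 2*x²)
v(-8) - 8807 = (-1/194 + 2*(-8)²) - 8807 = (-1/194 + 2*64) - 8807 = (-1/194 + 128) - 8807 = 24831/194 - 8807 = -1683727/194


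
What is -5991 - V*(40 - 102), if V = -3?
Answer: -6177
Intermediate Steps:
-5991 - V*(40 - 102) = -5991 - (-3)*(40 - 102) = -5991 - (-3)*(-62) = -5991 - 1*186 = -5991 - 186 = -6177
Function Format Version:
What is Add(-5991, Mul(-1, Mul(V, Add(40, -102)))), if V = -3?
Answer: -6177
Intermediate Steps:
Add(-5991, Mul(-1, Mul(V, Add(40, -102)))) = Add(-5991, Mul(-1, Mul(-3, Add(40, -102)))) = Add(-5991, Mul(-1, Mul(-3, -62))) = Add(-5991, Mul(-1, 186)) = Add(-5991, -186) = -6177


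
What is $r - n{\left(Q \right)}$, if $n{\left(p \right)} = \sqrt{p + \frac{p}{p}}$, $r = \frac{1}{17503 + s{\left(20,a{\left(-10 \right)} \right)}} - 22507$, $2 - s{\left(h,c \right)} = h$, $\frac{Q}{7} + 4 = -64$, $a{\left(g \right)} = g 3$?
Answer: $- \frac{393534894}{17485} - 5 i \sqrt{19} \approx -22507.0 - 21.794 i$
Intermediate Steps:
$a{\left(g \right)} = 3 g$
$Q = -476$ ($Q = -28 + 7 \left(-64\right) = -28 - 448 = -476$)
$s{\left(h,c \right)} = 2 - h$
$r = - \frac{393534894}{17485}$ ($r = \frac{1}{17503 + \left(2 - 20\right)} - 22507 = \frac{1}{17503 - 18} - 22507 = \frac{1}{17485} - 22507 = - \frac{393534894}{17485} \approx -22507.0$)
$n{\left(p \right)} = \sqrt{1 + p}$ ($n{\left(p \right)} = \sqrt{p + 1} = \sqrt{1 + p}$)
$r - n{\left(Q \right)} = - \frac{393534894}{17485} - \sqrt{1 - 476} = - \frac{393534894}{17485} - \sqrt{-475} = - \frac{393534894}{17485} - 5 i \sqrt{19}$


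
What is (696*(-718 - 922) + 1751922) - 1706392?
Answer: -1095910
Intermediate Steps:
(696*(-718 - 922) + 1751922) - 1706392 = (696*(-1640) + 1751922) - 1706392 = (-1141440 + 1751922) - 1706392 = 610482 - 1706392 = -1095910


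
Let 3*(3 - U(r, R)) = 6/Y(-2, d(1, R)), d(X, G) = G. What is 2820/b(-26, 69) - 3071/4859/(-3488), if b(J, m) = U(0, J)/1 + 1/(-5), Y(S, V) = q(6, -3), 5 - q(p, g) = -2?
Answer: 209098352581/186430112 ≈ 1121.6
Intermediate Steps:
q(p, g) = 7 (q(p, g) = 5 - 1*(-2) = 5 + 2 = 7)
Y(S, V) = 7
U(r, R) = 19/7 (U(r, R) = 3 - 2/7 = 19/7)
b(J, m) = 88/35 (b(J, m) = (19/7)/1 + 1/(-5) = (19/7)*1 - ⅕ = 19/7 - ⅕ = 88/35)
2820/b(-26, 69) - 3071/4859/(-3488) = 2820/(88/35) - 3071/4859/(-3488) = 2820*(35/88) - 3071*1/4859*(-1/3488) = 24675/22 - 3071/4859*(-1/3488) = 24675/22 + 3071/16948192 = 209098352581/186430112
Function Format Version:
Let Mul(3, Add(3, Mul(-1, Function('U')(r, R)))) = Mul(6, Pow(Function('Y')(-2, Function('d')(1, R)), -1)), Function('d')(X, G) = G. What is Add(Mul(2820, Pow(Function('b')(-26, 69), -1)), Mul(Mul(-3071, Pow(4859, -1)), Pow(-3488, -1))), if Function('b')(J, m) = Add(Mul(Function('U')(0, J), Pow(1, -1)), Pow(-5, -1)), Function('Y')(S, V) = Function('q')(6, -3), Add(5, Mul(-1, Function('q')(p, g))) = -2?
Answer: Rational(209098352581, 186430112) ≈ 1121.6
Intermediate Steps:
Function('q')(p, g) = 7 (Function('q')(p, g) = Add(5, Mul(-1, -2)) = Add(5, 2) = 7)
Function('Y')(S, V) = 7
Function('U')(r, R) = Rational(19, 7) (Function('U')(r, R) = Add(3, Mul(Rational(-1, 3), Mul(6, Pow(7, -1)))) = Add(3, Mul(Rational(-1, 3), Mul(6, Rational(1, 7)))) = Add(3, Mul(Rational(-1, 3), Rational(6, 7))) = Add(3, Rational(-2, 7)) = Rational(19, 7))
Function('b')(J, m) = Rational(88, 35) (Function('b')(J, m) = Add(Mul(Rational(19, 7), Pow(1, -1)), Pow(-5, -1)) = Add(Mul(Rational(19, 7), 1), Rational(-1, 5)) = Add(Rational(19, 7), Rational(-1, 5)) = Rational(88, 35))
Add(Mul(2820, Pow(Function('b')(-26, 69), -1)), Mul(Mul(-3071, Pow(4859, -1)), Pow(-3488, -1))) = Add(Mul(2820, Pow(Rational(88, 35), -1)), Mul(Mul(-3071, Pow(4859, -1)), Pow(-3488, -1))) = Add(Mul(2820, Rational(35, 88)), Mul(Mul(-3071, Rational(1, 4859)), Rational(-1, 3488))) = Add(Rational(24675, 22), Mul(Rational(-3071, 4859), Rational(-1, 3488))) = Add(Rational(24675, 22), Rational(3071, 16948192)) = Rational(209098352581, 186430112)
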